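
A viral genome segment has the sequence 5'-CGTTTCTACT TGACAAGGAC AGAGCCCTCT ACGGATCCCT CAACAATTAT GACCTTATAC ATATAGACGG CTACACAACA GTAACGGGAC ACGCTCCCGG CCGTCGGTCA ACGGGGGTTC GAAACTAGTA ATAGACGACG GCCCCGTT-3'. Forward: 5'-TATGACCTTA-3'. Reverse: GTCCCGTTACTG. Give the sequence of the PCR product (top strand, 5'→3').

Forward primer TATGACCTTA is found on the top strand at positions 48–57.
The reverse primer's reverse complement is CAGTAACGGGAC, which matches the template at positions 79–90.
The product is the template from position 48 through 90 (43 bp).

5'-TATGACCTTATACATATAGACGGCTACACAACAGTAACGGGAC-3'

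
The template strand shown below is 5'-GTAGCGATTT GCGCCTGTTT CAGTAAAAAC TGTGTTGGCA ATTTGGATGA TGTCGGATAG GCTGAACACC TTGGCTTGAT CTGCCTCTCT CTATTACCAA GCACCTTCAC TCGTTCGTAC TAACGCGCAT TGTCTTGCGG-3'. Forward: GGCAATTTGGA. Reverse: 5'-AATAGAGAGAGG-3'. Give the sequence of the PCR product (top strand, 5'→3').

The forward primer matches the template at positions 37–47.
Reverse complement of the reverse primer: CCTCTCTCTATT. This occurs on the top strand at positions 84–95.
The product is the template from position 37 through 95 (59 bp).

5'-GGCAATTTGGATGATGTCGGATAGGCTGAACACCTTGGCTTGATCTGCCTCTCTCTATT-3'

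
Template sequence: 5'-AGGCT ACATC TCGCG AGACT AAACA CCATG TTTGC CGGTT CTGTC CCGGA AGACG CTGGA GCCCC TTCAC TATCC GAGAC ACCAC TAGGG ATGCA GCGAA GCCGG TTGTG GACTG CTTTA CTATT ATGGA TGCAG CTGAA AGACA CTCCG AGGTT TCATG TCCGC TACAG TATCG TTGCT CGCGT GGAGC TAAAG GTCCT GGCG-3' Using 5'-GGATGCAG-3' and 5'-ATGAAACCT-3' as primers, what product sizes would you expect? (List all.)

71 bp, 32 bp

The forward primer GGATGCAG matches the top strand at positions 89–96, 128–135.
The reverse primer's reverse complement is AGGTTTCAT, matching at positions 151–159.
Each forward site pairs with the reverse site to give a product ending at position 159: sizes 71, 32 bp.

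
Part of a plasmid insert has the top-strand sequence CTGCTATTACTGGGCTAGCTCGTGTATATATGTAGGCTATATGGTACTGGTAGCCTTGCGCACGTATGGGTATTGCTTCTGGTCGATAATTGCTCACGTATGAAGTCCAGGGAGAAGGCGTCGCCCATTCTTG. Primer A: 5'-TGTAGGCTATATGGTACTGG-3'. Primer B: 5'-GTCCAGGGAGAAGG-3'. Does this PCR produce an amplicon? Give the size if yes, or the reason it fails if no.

Primer A (TGTAGGCTATATGGTACTGG) matches the top strand at positions 31–50 (3' end points downstream).
Primer B (GTCCAGGGAGAAGG) also matches the top strand directly, at positions 105–118 — its reverse complement CCTTCTCCCTGGAC is not present.
Both primers anneal to the bottom strand with 3' ends pointing the same way, so neither can prime synthesis back toward the other.

No product — both primers anneal to the same strand and extend in the same direction.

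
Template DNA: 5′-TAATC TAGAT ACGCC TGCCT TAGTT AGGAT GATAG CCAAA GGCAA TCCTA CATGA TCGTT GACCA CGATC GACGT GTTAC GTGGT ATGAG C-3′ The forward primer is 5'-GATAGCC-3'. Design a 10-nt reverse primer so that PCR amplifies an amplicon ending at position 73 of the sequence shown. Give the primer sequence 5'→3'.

5'-GTCGATCGTG-3'

The forward primer binds at positions 31–37; the product's 3' end on the top strand is position 73.
The reverse primer anneals to the top strand over positions 64–73, i.e. to CACGATCGAC.
Its sequence written 5'→3' is the reverse complement: GTCGATCGTG.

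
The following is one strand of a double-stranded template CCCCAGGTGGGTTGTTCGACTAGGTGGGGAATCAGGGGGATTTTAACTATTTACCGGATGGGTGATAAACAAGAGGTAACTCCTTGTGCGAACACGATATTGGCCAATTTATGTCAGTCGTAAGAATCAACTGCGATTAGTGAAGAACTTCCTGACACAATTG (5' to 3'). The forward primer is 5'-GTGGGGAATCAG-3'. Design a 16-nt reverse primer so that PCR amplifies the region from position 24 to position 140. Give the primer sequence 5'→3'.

5'-CTAATCGCAGTTGATT-3'

The product's 3' end on the top strand is position 140.
The reverse primer anneals to the top strand over positions 125–140, i.e. to AATCAACTGCGATTAG.
Its sequence written 5'→3' is the reverse complement: CTAATCGCAGTTGATT.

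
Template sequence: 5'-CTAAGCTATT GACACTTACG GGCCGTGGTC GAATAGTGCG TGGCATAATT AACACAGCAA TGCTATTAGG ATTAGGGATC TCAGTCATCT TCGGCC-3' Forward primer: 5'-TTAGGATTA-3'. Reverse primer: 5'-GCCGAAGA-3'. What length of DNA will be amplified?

Scanning the template, TTAGGATTA occurs at positions 66–74; this primer anneals to the bottom strand there with its 3' end pointing downstream.
Reverse complement of the reverse primer: TCTTCGGC. This occurs on the top strand at positions 88–95.
The product runs from position 66 to position 95, so its length is 95 − 66 + 1 = 30 bp.

30 bp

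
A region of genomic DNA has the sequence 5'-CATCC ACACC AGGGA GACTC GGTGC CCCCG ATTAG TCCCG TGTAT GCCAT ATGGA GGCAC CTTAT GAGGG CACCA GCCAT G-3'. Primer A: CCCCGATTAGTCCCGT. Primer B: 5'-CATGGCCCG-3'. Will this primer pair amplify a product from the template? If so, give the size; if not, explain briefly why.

No product — primer B has no binding site in the template.

Primer B (CATGGCCCG) does not match the top strand, and its reverse complement CGGGCCATG does not match either.
With no annealing site for primer B, no amplification occurs.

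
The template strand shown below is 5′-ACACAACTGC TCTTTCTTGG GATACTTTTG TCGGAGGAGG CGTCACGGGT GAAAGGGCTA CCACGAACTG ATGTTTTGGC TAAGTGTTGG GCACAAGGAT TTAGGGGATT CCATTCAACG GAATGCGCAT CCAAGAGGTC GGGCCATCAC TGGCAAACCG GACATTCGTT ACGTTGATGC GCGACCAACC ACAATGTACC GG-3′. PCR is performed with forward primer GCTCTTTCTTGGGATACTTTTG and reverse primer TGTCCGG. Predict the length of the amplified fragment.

156 bp

Forward primer GCTCTTTCTTGGGATACTTTTG is found on the top strand at positions 9–30.
Reverse complement of the reverse primer: CCGGACA. This occurs on the top strand at positions 158–164.
Product length = (reverse-primer end) − (forward-primer start) + 1 = 164 − 9 + 1 = 156 bp.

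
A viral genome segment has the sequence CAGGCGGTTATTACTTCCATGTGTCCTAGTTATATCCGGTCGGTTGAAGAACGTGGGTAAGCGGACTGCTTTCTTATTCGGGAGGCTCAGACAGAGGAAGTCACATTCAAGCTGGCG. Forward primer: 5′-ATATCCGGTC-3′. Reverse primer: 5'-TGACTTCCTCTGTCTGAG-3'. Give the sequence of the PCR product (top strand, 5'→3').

5'-ATATCCGGTCGGTTGAAGAACGTGGGTAAGCGGACTGCTTTCTTATTCGGGAGGCTCAGACAGAGGAAGTCA-3'

Forward primer ATATCCGGTC is found on the top strand at positions 32–41.
The reverse primer's reverse complement is CTCAGACAGAGGAAGTCA, which matches the template at positions 86–103.
The product is the template from position 32 through 103 (72 bp).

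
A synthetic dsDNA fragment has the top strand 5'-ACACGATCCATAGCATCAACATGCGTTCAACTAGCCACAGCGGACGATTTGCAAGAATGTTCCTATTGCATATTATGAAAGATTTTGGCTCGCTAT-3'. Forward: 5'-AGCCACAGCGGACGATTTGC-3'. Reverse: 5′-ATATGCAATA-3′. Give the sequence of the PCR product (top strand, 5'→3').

The forward primer matches the template at positions 33–52.
Taking the reverse complement of ATATGCAATA gives TATTGCATAT, found at positions 64–73 on the template; the primer anneals here to the top strand with its 3' end pointing upstream.
The product is the template from position 33 through 73 (41 bp).

5'-AGCCACAGCGGACGATTTGCAAGAATGTTCCTATTGCATAT-3'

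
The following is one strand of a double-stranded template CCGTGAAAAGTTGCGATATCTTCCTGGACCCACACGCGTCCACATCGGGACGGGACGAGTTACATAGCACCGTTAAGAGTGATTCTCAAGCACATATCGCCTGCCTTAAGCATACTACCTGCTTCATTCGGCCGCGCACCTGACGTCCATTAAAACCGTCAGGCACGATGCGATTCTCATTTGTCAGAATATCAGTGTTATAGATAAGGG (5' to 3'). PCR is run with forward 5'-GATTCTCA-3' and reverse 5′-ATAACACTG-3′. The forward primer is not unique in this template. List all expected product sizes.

The forward primer GATTCTCA matches the top strand at positions 81–88, 172–179.
The reverse primer's reverse complement is CAGTGTTAT, matching at positions 193–201.
Each forward site pairs with the reverse site to give a product ending at position 201: sizes 121, 30 bp.

121 bp, 30 bp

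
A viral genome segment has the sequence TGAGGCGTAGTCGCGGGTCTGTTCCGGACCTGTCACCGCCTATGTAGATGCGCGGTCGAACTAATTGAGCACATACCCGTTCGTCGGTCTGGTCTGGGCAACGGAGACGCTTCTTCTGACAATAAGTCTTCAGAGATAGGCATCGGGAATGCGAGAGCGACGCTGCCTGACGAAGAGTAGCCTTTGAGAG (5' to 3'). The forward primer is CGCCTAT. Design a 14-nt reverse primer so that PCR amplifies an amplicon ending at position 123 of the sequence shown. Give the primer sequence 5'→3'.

The forward primer binds at positions 37–43; the product's 3' end on the top strand is position 123.
The reverse primer anneals to the top strand over positions 110–123, i.e. to CTTCTTCTGACAAT.
Its sequence written 5'→3' is the reverse complement: ATTGTCAGAAGAAG.

5'-ATTGTCAGAAGAAG-3'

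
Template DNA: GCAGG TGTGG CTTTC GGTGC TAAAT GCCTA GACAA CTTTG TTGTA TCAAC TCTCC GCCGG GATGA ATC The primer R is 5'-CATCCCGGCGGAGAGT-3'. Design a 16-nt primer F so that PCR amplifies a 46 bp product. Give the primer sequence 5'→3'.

The reverse primer's reverse complement ACTCTCCGCCGGGATG matches the template at positions 49–64, so the product ends at position 64.
A 46 bp product then starts at position 64 − 46 + 1 = 19.
The forward primer is identical to the top strand there: GCTAAATGCCTAGACA.

5'-GCTAAATGCCTAGACA-3'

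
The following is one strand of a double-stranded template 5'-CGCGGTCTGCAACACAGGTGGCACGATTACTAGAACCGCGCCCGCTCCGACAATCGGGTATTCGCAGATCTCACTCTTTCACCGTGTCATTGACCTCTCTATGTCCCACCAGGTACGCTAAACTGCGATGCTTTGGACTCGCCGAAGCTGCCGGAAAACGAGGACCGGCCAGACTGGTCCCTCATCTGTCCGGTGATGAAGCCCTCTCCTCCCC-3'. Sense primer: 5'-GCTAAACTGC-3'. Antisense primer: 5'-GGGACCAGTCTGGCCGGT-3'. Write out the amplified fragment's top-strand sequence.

Forward primer GCTAAACTGC is found on the top strand at positions 117–126.
The reverse primer's reverse complement is ACCGGCCAGACTGGTCCC, which matches the template at positions 164–181.
The product is the template from position 117 through 181 (65 bp).

5'-GCTAAACTGCGATGCTTTGGACTCGCCGAAGCTGCCGGAAAACGAGGACCGGCCAGACTGGTCCC-3'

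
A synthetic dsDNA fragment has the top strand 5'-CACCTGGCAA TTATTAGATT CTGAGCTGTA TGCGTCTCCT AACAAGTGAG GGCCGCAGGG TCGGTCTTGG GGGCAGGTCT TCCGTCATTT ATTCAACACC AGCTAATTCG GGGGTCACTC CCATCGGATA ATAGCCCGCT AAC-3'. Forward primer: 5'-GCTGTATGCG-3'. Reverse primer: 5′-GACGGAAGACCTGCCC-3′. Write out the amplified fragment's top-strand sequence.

The forward primer matches the template at positions 25–34.
Reverse complement of the reverse primer: GGGCAGGTCTTCCGTC. This occurs on the top strand at positions 71–86.
The product is the template from position 25 through 86 (62 bp).

5'-GCTGTATGCGTCTCCTAACAAGTGAGGGCCGCAGGGTCGGTCTTGGGGGCAGGTCTTCCGTC-3'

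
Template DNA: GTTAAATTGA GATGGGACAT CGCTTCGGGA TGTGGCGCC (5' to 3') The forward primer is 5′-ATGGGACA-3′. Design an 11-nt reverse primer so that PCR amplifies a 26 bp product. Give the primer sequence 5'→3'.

5'-CGCCACATCCC-3'

The forward primer binds at positions 12–19, so a 26 bp product ends at position 12 + 26 − 1 = 37.
The reverse primer anneals to the top strand over positions 27–37, i.e. to GGGATGTGGCG.
Its sequence written 5'→3' is the reverse complement: CGCCACATCCC.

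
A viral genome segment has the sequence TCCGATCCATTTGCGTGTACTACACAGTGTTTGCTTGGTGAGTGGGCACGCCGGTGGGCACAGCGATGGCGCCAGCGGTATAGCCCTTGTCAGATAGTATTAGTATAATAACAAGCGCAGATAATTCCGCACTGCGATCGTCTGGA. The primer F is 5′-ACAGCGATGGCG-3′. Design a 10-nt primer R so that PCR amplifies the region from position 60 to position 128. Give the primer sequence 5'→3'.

The product's 3' end on the top strand is position 128.
The reverse primer anneals to the top strand over positions 119–128, i.e. to AGATAATTCC.
Its sequence written 5'→3' is the reverse complement: GGAATTATCT.

5'-GGAATTATCT-3'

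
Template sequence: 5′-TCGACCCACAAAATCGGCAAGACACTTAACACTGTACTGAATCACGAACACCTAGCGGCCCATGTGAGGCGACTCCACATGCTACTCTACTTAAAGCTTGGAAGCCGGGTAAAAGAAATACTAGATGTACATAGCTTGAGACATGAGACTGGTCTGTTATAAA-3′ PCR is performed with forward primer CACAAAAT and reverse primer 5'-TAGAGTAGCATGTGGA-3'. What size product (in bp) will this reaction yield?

Forward primer CACAAAAT is found on the top strand at positions 7–14.
Reverse complement of the reverse primer: TCCACATGCTACTCTA. This occurs on the top strand at positions 74–89.
Amplicon spans positions 7–89: 83 bp.

83 bp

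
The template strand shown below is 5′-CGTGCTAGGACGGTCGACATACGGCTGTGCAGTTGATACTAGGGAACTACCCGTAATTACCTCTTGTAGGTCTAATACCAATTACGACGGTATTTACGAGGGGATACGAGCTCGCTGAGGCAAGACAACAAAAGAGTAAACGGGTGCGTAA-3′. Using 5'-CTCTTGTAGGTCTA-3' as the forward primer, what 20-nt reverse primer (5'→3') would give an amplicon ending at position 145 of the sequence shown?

The forward primer binds at positions 61–74; the product's 3' end on the top strand is position 145.
The reverse primer anneals to the top strand over positions 126–145, i.e. to CAACAAAAGAGTAAACGGGT.
Its sequence written 5'→3' is the reverse complement: ACCCGTTTACTCTTTTGTTG.

5'-ACCCGTTTACTCTTTTGTTG-3'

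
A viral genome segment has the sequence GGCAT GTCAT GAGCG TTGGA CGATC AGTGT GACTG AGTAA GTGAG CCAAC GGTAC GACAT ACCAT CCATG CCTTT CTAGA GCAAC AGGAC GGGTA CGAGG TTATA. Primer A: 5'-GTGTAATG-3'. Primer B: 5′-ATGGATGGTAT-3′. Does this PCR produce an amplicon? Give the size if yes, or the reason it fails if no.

Primer A (GTGTAATG) does not match the top strand, and its reverse complement CATTACAC does not match either.
With no annealing site for primer A, no amplification occurs.

No product — primer A has no binding site in the template.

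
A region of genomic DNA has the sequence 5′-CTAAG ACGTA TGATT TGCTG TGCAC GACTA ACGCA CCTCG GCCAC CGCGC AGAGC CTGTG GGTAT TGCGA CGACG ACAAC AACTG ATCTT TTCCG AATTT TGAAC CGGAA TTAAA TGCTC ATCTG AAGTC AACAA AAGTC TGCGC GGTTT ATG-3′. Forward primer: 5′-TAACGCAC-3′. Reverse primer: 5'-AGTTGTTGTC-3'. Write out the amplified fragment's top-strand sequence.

Scanning the template, TAACGCAC occurs at positions 29–36; this primer anneals to the bottom strand there with its 3' end pointing downstream.
The reverse primer's reverse complement is GACAACAACT, which matches the template at positions 75–84.
The product is the template from position 29 through 84 (56 bp).

5'-TAACGCACCTCGGCCACCGCGCAGAGCCTGTGGGTATTGCGACGACGACAACAACT-3'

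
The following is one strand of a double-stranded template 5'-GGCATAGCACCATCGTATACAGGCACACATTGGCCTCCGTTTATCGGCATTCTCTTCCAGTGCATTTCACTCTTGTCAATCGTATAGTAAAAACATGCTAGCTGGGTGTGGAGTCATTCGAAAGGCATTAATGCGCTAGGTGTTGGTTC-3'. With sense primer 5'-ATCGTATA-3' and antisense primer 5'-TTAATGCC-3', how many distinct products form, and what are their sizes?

The forward primer ATCGTATA matches the top strand at positions 12–19, 79–86.
The reverse primer's reverse complement is GGCATTAA, matching at positions 124–131.
Each forward site pairs with the reverse site to give a product ending at position 131: sizes 120, 53 bp.

Two products: 120 bp, 53 bp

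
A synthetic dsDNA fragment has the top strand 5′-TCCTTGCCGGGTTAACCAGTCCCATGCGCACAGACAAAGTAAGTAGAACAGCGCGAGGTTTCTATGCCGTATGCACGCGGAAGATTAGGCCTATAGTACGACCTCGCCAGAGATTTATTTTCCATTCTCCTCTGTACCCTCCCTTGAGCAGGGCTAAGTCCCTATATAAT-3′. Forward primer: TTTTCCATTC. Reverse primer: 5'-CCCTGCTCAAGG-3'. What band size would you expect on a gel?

Forward primer TTTTCCATTC is found on the top strand at positions 118–127.
Taking the reverse complement of CCCTGCTCAAGG gives CCTTGAGCAGGG, found at positions 142–153 on the template; the primer anneals here to the top strand with its 3' end pointing upstream.
The product runs from position 118 to position 153, so its length is 153 − 118 + 1 = 36 bp.

36 bp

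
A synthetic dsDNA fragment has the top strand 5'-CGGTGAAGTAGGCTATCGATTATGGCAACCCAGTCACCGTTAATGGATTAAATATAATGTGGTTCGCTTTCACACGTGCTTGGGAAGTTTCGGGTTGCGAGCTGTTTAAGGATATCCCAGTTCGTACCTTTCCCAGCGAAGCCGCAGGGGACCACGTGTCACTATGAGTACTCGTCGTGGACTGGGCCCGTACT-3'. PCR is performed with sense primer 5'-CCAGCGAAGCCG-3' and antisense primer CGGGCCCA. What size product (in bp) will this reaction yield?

58 bp

Scanning the template, CCAGCGAAGCCG occurs at positions 133–144; this primer anneals to the bottom strand there with its 3' end pointing downstream.
Reverse complement of the reverse primer: TGGGCCCG. This occurs on the top strand at positions 183–190.
Amplicon spans positions 133–190: 58 bp.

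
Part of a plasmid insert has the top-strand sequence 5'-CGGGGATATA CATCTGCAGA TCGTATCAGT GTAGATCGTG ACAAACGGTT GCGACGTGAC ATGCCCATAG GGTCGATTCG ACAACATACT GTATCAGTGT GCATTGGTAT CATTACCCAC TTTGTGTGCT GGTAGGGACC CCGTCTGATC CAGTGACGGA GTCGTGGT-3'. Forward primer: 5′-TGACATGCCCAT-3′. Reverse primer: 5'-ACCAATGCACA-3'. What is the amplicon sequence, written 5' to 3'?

5'-TGACATGCCCATAGGGTCGATTCGACAACATACTGTATCAGTGTGCATTGGT-3'

Scanning the template, TGACATGCCCAT occurs at positions 57–68; this primer anneals to the bottom strand there with its 3' end pointing downstream.
Reverse complement of the reverse primer: TGTGCATTGGT. This occurs on the top strand at positions 98–108.
The product is the template from position 57 through 108 (52 bp).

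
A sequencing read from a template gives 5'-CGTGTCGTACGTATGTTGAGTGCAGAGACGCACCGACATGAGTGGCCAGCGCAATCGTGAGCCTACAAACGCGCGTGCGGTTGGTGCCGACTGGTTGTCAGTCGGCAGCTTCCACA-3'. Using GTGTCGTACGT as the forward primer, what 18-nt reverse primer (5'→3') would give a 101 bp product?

5'-ACTGACAACCAGTCGGCA-3'

The forward primer binds at positions 2–12, so a 101 bp product ends at position 2 + 101 − 1 = 102.
The reverse primer anneals to the top strand over positions 85–102, i.e. to TGCCGACTGGTTGTCAGT.
Its sequence written 5'→3' is the reverse complement: ACTGACAACCAGTCGGCA.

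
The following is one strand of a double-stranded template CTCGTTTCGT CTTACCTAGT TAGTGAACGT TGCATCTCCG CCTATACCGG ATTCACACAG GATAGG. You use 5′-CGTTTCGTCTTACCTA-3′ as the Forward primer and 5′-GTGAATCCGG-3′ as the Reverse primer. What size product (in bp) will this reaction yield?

54 bp

Forward primer CGTTTCGTCTTACCTA is found on the top strand at positions 3–18.
Reverse complement of the reverse primer: CCGGATTCAC. This occurs on the top strand at positions 47–56.
Product length = (reverse-primer end) − (forward-primer start) + 1 = 56 − 3 + 1 = 54 bp.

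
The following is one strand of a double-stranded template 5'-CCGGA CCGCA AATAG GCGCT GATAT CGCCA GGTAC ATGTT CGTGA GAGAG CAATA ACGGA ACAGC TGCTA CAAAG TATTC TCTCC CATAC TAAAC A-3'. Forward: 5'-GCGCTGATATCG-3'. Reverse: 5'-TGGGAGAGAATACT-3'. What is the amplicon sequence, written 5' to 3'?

5'-GCGCTGATATCGCCAGGTACATGTTCGTGAGAGAGCAATAACGGAACAGCTGCTACAAAGTATTCTCTCCCA-3'

The forward primer matches the template at positions 16–27.
Reverse complement of the reverse primer: AGTATTCTCTCCCA. This occurs on the top strand at positions 74–87.
The product is the template from position 16 through 87 (72 bp).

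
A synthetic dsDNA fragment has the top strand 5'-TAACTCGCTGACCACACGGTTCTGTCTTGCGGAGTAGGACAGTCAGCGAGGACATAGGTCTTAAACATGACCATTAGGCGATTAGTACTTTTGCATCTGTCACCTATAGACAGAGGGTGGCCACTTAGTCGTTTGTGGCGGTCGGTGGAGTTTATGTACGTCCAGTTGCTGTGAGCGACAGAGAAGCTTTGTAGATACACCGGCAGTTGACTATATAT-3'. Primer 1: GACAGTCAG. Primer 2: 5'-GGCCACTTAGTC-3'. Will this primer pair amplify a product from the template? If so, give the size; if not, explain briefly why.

Primer 1 (GACAGTCAG) matches the top strand at positions 38–46 (3' end points downstream).
Primer 2 (GGCCACTTAGTC) also matches the top strand directly, at positions 119–130 — its reverse complement GACTAAGTGGCC is not present.
Both primers anneal to the bottom strand with 3' ends pointing the same way, so neither can prime synthesis back toward the other.

No product — both primers anneal to the same strand and extend in the same direction.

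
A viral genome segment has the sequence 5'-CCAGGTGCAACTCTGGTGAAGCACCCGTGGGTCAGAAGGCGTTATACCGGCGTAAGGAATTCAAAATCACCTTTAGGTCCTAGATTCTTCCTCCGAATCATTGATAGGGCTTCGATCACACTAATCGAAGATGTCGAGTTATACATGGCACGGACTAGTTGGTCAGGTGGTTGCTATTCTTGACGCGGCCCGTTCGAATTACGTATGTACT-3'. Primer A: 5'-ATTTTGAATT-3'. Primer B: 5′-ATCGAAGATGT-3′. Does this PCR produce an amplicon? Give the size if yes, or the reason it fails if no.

Primer A (ATTTTGAATT) has reverse complement AATTCAAAAT, which matches the top strand at positions 58–67; primer A anneals to the top strand there with its 3' end pointing upstream toward position 58.
Primer B (ATCGAAGATGT) matches the top strand directly at positions 124–134; it anneals to the bottom strand with its 3' end pointing downstream toward position 134.
The 3' ends diverge (primer A extends toward position 1, primer B toward position 211), so the primers never converge on a shared product.

No product — the primers' 3' ends point away from each other.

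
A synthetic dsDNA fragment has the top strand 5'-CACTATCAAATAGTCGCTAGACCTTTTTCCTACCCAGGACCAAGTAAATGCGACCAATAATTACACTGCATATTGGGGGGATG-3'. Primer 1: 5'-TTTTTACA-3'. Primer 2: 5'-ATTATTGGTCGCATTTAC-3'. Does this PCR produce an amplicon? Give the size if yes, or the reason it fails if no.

No product — primer 1 has no binding site in the template.

Primer 1 (TTTTTACA) does not match the top strand, and its reverse complement TGTAAAAA does not match either.
With no annealing site for primer 1, no amplification occurs.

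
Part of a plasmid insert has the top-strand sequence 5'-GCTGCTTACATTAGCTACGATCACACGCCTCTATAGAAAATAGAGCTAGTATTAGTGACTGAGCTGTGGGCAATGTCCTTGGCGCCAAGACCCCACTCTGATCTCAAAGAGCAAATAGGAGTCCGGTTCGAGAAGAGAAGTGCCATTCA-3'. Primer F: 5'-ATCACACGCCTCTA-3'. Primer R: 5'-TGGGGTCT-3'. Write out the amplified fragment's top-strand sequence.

Scanning the template, ATCACACGCCTCTA occurs at positions 20–33; this primer anneals to the bottom strand there with its 3' end pointing downstream.
Reverse complement of the reverse primer: AGACCCCA. This occurs on the top strand at positions 88–95.
The product is the template from position 20 through 95 (76 bp).

5'-ATCACACGCCTCTATAGAAAATAGAGCTAGTATTAGTGACTGAGCTGTGGGCAATGTCCTTGGCGCCAAGACCCCA-3'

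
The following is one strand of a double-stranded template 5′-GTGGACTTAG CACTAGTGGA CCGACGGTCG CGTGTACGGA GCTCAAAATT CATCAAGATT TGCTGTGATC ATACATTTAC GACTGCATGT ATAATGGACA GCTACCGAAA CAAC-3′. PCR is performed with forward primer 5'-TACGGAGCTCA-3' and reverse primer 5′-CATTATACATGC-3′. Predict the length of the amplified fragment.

62 bp

Scanning the template, TACGGAGCTCA occurs at positions 35–45; this primer anneals to the bottom strand there with its 3' end pointing downstream.
The reverse primer's reverse complement is GCATGTATAATG, which matches the template at positions 85–96.
The product runs from position 35 to position 96, so its length is 96 − 35 + 1 = 62 bp.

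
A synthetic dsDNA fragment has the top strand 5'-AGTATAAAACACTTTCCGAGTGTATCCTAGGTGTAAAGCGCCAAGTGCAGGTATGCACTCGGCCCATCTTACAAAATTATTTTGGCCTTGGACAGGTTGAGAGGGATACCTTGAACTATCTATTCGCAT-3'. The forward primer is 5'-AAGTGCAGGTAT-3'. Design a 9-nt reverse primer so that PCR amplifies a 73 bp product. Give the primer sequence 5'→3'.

5'-TTCAAGGTA-3'

The forward primer binds at positions 43–54, so a 73 bp product ends at position 43 + 73 − 1 = 115.
The reverse primer anneals to the top strand over positions 107–115, i.e. to TACCTTGAA.
Its sequence written 5'→3' is the reverse complement: TTCAAGGTA.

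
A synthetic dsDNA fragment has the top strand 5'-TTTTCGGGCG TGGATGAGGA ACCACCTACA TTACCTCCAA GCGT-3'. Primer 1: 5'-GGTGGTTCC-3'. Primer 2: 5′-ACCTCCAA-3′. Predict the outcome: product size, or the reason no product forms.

Primer 1 (GGTGGTTCC) has reverse complement GGAACCACC, which matches the top strand at positions 18–26; primer 1 anneals to the top strand there with its 3' end pointing upstream toward position 18.
Primer 2 (ACCTCCAA) matches the top strand directly at positions 33–40; it anneals to the bottom strand with its 3' end pointing downstream toward position 40.
The 3' ends diverge (primer 1 extends toward position 1, primer 2 toward position 44), so the primers never converge on a shared product.

No product — the primers' 3' ends point away from each other.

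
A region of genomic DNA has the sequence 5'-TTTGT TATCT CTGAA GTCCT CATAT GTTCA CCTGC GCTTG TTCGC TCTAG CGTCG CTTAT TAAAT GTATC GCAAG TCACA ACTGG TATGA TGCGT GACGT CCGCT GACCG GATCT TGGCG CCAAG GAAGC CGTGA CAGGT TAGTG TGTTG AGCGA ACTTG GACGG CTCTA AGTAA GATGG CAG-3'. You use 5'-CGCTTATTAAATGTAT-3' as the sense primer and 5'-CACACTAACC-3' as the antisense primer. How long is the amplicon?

94 bp

The forward primer matches the template at positions 54–69.
The reverse primer's reverse complement is GGTTAGTGTG, which matches the template at positions 138–147.
Amplicon spans positions 54–147: 94 bp.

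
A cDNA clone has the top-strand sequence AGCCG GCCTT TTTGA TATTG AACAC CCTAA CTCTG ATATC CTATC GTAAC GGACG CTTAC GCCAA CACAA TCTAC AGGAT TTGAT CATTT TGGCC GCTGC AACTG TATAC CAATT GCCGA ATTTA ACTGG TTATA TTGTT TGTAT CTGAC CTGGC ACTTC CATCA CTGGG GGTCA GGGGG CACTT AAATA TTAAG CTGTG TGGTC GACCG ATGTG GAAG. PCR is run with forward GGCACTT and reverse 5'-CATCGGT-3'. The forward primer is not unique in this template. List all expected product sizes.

The forward primer GGCACTT matches the top strand at positions 153–159, 179–185.
The reverse primer's reverse complement is ACCGATG, matching at positions 207–213.
Each forward site pairs with the reverse site to give a product ending at position 213: sizes 61, 35 bp.

61 bp, 35 bp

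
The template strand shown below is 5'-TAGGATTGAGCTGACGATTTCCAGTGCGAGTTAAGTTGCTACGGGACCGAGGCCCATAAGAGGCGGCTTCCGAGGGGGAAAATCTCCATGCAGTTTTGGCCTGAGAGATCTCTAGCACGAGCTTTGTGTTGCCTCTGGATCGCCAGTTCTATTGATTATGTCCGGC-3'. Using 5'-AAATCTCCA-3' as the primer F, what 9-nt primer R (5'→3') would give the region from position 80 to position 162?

The product's 3' end on the top strand is position 162.
The reverse primer anneals to the top strand over positions 154–162, i.e. to GATTATGTC.
Its sequence written 5'→3' is the reverse complement: GACATAATC.

5'-GACATAATC-3'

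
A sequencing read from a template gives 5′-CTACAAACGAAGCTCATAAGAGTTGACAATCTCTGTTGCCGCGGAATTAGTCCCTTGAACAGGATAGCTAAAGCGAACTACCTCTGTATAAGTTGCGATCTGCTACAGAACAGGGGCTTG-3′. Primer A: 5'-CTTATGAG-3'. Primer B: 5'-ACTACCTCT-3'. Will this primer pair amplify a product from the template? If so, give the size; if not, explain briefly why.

Primer A (CTTATGAG) has reverse complement CTCATAAG, which matches the top strand at positions 13–20; primer A anneals to the top strand there with its 3' end pointing upstream toward position 13.
Primer B (ACTACCTCT) matches the top strand directly at positions 77–85; it anneals to the bottom strand with its 3' end pointing downstream toward position 85.
The 3' ends diverge (primer A extends toward position 1, primer B toward position 120), so the primers never converge on a shared product.

No product — the primers' 3' ends point away from each other.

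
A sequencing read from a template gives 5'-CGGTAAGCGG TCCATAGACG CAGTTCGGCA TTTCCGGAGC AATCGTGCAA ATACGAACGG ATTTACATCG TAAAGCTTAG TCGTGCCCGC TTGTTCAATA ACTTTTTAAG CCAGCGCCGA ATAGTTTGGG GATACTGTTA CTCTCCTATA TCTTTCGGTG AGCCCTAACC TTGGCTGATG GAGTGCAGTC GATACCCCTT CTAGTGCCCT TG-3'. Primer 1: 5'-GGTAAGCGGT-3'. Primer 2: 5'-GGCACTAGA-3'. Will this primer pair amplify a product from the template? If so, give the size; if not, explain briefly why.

Primer 1 (GGTAAGCGGT) matches the top strand at positions 2–11; it acts as a forward primer.
Primer 2's reverse complement is TCTAGTGCC, matching the top strand at positions 200–208; it acts as a reverse primer.
The 3' ends face each other across positions 2–208, giving a 207 bp product.

Yes — a 207 bp product.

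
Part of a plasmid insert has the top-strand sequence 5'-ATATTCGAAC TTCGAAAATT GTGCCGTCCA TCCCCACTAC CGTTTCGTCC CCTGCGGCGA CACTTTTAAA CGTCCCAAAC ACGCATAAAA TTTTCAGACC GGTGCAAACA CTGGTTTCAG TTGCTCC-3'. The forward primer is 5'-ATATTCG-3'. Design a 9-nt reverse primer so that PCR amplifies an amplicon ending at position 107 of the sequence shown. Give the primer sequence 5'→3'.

The forward primer binds at positions 1–7; the product's 3' end on the top strand is position 107.
The reverse primer anneals to the top strand over positions 99–107, i.e. to CCGGTGCAA.
Its sequence written 5'→3' is the reverse complement: TTGCACCGG.

5'-TTGCACCGG-3'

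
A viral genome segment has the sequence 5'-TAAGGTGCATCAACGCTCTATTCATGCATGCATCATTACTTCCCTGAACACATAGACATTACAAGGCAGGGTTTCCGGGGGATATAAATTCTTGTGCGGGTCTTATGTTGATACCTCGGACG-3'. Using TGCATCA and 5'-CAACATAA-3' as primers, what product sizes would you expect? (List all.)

105 bp, 82 bp

The forward primer TGCATCA matches the top strand at positions 6–12, 29–35.
The reverse primer's reverse complement is TTATGTTG, matching at positions 103–110.
Each forward site pairs with the reverse site to give a product ending at position 110: sizes 105, 82 bp.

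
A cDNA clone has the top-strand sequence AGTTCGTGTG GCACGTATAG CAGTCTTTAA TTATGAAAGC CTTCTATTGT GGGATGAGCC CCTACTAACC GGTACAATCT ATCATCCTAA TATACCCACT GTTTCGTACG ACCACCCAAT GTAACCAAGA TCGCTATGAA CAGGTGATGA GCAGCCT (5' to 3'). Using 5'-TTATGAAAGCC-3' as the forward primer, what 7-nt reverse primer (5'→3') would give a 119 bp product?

5'-CATCACC-3'

The forward primer binds at positions 31–41, so a 119 bp product ends at position 31 + 119 − 1 = 149.
The reverse primer anneals to the top strand over positions 143–149, i.e. to GGTGATG.
Its sequence written 5'→3' is the reverse complement: CATCACC.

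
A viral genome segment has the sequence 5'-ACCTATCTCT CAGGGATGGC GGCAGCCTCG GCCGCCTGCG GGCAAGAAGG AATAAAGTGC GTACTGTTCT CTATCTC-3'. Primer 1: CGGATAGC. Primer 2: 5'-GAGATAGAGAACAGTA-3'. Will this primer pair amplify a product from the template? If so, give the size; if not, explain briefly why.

Primer 1 (CGGATAGC) does not match the top strand, and its reverse complement GCTATCCG does not match either.
With no annealing site for primer 1, no amplification occurs.

No product — primer 1 has no binding site in the template.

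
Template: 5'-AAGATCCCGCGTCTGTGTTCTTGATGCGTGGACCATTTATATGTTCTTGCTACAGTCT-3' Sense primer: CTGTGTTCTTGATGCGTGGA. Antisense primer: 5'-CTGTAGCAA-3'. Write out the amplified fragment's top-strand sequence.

The forward primer matches the template at positions 13–32.
Taking the reverse complement of CTGTAGCAA gives TTGCTACAG, found at positions 47–55 on the template; the primer anneals here to the top strand with its 3' end pointing upstream.
The product is the template from position 13 through 55 (43 bp).

5'-CTGTGTTCTTGATGCGTGGACCATTTATATGTTCTTGCTACAG-3'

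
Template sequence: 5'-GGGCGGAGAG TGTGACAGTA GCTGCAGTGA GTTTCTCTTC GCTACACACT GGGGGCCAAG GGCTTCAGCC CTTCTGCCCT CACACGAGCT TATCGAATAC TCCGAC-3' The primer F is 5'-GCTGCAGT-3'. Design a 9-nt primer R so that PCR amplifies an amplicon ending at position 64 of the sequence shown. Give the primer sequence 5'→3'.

The forward primer binds at positions 21–28; the product's 3' end on the top strand is position 64.
The reverse primer anneals to the top strand over positions 56–64, i.e. to CCAAGGGCT.
Its sequence written 5'→3' is the reverse complement: AGCCCTTGG.

5'-AGCCCTTGG-3'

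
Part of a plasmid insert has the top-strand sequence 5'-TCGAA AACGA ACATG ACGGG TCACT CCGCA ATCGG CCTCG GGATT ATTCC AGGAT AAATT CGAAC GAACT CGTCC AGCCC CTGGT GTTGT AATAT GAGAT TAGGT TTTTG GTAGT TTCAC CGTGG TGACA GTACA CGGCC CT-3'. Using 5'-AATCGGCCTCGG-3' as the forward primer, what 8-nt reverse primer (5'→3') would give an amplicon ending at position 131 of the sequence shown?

The forward primer binds at positions 30–41; the product's 3' end on the top strand is position 131.
The reverse primer anneals to the top strand over positions 124–131, i.e. to GGTGACAG.
Its sequence written 5'→3' is the reverse complement: CTGTCACC.

5'-CTGTCACC-3'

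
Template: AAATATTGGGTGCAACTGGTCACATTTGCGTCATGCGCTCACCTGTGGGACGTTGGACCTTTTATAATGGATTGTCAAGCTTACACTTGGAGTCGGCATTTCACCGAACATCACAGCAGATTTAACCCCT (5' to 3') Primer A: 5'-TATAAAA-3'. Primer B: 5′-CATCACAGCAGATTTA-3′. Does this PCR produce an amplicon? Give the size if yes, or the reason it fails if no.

Primer A (TATAAAA) has reverse complement TTTTATA, which matches the top strand at positions 60–66; primer A anneals to the top strand there with its 3' end pointing upstream toward position 60.
Primer B (CATCACAGCAGATTTA) matches the top strand directly at positions 109–124; it anneals to the bottom strand with its 3' end pointing downstream toward position 124.
The 3' ends diverge (primer A extends toward position 1, primer B toward position 130), so the primers never converge on a shared product.

No product — the primers' 3' ends point away from each other.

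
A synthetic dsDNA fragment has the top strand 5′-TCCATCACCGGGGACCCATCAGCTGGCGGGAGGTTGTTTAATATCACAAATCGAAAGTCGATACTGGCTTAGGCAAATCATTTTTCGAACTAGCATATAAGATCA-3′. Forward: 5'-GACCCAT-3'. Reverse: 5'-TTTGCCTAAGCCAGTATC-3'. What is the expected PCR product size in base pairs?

65 bp

The forward primer matches the template at positions 13–19.
Taking the reverse complement of TTTGCCTAAGCCAGTATC gives GATACTGGCTTAGGCAAA, found at positions 60–77 on the template; the primer anneals here to the top strand with its 3' end pointing upstream.
Product length = (reverse-primer end) − (forward-primer start) + 1 = 77 − 13 + 1 = 65 bp.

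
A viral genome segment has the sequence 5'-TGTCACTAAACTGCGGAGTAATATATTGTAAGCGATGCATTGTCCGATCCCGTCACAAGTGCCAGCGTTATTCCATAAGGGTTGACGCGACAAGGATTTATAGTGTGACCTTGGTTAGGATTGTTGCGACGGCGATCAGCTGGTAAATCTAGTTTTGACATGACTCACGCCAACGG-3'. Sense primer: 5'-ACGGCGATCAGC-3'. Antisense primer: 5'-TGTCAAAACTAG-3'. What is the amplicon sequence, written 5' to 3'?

5'-ACGGCGATCAGCTGGTAAATCTAGTTTTGACA-3'

Forward primer ACGGCGATCAGC is found on the top strand at positions 129–140.
The reverse primer's reverse complement is CTAGTTTTGACA, which matches the template at positions 149–160.
The product is the template from position 129 through 160 (32 bp).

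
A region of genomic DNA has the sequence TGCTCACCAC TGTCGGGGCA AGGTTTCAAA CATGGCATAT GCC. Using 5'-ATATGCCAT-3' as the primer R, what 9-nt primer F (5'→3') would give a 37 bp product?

5'-TCACCACTG-3'

The reverse primer's reverse complement ATGGCATAT matches the template at positions 32–40, so the product ends at position 40.
A 37 bp product then starts at position 40 − 37 + 1 = 4.
The forward primer is identical to the top strand there: TCACCACTG.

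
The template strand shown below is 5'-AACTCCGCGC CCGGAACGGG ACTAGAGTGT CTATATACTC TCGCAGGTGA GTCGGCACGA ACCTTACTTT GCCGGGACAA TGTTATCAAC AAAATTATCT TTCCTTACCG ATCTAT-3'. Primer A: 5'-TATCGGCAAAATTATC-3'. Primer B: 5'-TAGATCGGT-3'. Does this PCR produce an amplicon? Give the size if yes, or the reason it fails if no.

No product — primer A has no binding site in the template.

Primer A (TATCGGCAAAATTATC) does not match the top strand, and its reverse complement GATAATTTTGCCGATA does not match either.
With no annealing site for primer A, no amplification occurs.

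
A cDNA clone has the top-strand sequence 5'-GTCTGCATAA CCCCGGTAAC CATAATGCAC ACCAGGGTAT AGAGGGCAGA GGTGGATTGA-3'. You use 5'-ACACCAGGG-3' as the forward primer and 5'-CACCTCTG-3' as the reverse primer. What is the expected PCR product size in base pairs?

Scanning the template, ACACCAGGG occurs at positions 29–37; this primer anneals to the bottom strand there with its 3' end pointing downstream.
The reverse primer's reverse complement is CAGAGGTG, which matches the template at positions 47–54.
Product length = (reverse-primer end) − (forward-primer start) + 1 = 54 − 29 + 1 = 26 bp.

26 bp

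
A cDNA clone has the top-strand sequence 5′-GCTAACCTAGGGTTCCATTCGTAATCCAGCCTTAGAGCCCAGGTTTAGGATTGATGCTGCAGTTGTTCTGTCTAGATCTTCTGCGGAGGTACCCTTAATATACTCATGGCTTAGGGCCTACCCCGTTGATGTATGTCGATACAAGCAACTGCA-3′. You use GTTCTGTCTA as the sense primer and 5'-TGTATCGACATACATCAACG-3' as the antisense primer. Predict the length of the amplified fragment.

79 bp

Scanning the template, GTTCTGTCTA occurs at positions 65–74; this primer anneals to the bottom strand there with its 3' end pointing downstream.
Reverse complement of the reverse primer: CGTTGATGTATGTCGATACA. This occurs on the top strand at positions 124–143.
The product runs from position 65 to position 143, so its length is 143 − 65 + 1 = 79 bp.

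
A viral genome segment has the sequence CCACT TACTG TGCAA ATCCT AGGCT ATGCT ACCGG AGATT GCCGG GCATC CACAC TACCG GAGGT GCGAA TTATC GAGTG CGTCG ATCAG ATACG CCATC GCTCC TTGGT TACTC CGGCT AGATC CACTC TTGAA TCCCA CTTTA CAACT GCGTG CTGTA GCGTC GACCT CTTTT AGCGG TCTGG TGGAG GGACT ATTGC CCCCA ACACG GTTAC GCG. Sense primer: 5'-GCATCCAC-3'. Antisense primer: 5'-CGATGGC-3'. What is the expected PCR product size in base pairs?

Scanning the template, GCATCCAC occurs at positions 46–53; this primer anneals to the bottom strand there with its 3' end pointing downstream.
The reverse primer's reverse complement is GCCATCG, which matches the template at positions 95–101.
Product length = (reverse-primer end) − (forward-primer start) + 1 = 101 − 46 + 1 = 56 bp.

56 bp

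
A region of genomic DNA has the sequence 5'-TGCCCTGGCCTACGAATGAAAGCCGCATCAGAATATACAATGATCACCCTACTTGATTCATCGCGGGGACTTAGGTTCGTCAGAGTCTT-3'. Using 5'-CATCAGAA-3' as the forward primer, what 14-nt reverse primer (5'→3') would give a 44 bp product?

The forward primer binds at positions 26–33, so a 44 bp product ends at position 26 + 44 − 1 = 69.
The reverse primer anneals to the top strand over positions 56–69, i.e. to ATTCATCGCGGGGA.
Its sequence written 5'→3' is the reverse complement: TCCCCGCGATGAAT.

5'-TCCCCGCGATGAAT-3'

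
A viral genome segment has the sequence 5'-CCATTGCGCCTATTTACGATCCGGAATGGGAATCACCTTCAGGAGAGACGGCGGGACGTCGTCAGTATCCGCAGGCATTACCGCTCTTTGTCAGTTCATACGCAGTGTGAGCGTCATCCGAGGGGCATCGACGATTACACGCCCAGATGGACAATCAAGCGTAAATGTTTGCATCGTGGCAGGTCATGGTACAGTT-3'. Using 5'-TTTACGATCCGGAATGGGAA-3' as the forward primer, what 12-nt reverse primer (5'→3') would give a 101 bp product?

The forward primer binds at positions 13–32, so a 101 bp product ends at position 13 + 101 − 1 = 113.
The reverse primer anneals to the top strand over positions 102–113, i.e. to GCAGTGTGAGCG.
Its sequence written 5'→3' is the reverse complement: CGCTCACACTGC.

5'-CGCTCACACTGC-3'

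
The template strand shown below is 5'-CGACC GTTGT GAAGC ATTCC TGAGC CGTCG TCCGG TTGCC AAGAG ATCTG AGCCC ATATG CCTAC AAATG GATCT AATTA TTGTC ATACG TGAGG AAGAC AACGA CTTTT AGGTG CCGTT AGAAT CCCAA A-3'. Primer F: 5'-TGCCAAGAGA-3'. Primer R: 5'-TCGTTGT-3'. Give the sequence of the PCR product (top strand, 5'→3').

Scanning the template, TGCCAAGAGA occurs at positions 37–46; this primer anneals to the bottom strand there with its 3' end pointing downstream.
Taking the reverse complement of TCGTTGT gives ACAACGA, found at positions 99–105 on the template; the primer anneals here to the top strand with its 3' end pointing upstream.
The product is the template from position 37 through 105 (69 bp).

5'-TGCCAAGAGATCTGAGCCCATATGCCTACAAATGGATCTAATTATTGTCATACGTGAGGAAGACAACGA-3'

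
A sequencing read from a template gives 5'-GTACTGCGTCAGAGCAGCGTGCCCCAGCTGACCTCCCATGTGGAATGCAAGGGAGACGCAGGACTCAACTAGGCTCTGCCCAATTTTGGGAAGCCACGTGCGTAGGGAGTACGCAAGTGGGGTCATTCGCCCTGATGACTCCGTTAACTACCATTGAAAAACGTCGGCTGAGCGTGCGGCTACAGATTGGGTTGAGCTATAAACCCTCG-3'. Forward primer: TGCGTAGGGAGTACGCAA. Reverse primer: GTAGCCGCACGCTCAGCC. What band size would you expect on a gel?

85 bp

Forward primer TGCGTAGGGAGTACGCAA is found on the top strand at positions 99–116.
Taking the reverse complement of GTAGCCGCACGCTCAGCC gives GGCTGAGCGTGCGGCTAC, found at positions 166–183 on the template; the primer anneals here to the top strand with its 3' end pointing upstream.
Amplicon spans positions 99–183: 85 bp.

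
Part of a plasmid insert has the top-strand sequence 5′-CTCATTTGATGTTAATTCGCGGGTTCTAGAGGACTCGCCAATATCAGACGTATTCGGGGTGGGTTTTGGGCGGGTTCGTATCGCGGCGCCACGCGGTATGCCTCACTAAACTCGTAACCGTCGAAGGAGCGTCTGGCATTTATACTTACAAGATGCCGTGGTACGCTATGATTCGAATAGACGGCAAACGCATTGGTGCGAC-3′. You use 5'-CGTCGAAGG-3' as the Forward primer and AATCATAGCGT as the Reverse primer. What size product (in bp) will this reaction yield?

55 bp

Forward primer CGTCGAAGG is found on the top strand at positions 119–127.
Reverse complement of the reverse primer: ACGCTATGATT. This occurs on the top strand at positions 163–173.
Amplicon spans positions 119–173: 55 bp.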